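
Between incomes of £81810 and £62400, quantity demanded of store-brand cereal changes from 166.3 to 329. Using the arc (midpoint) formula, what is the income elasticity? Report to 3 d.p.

-2.441

ΔQ = 329 − 166.3 = 162.7; midpoint Q̄ = (166.3 + 329)/2 = 247.65.
ΔI = 62400 − 81810 = -19410; midpoint Ī = (81810 + 62400)/2 = 72105.
η = (ΔQ/Q̄) ÷ (ΔI/Ī) = (162.7/247.65) ÷ (-19410/72105) = -2.441.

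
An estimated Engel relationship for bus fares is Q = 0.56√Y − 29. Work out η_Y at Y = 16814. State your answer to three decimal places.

At Y = 16814: Q = 43.615.
dQ/dY = 0.56/(2√Y) = 0.00215935 at this income.
η = (dQ/dY)·(Y/Q) = 0.00215935 × (16814/43.615) = 0.832.

0.832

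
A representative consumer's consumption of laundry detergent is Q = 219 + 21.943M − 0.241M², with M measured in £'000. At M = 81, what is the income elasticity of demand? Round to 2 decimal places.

At M = 81: Q = 415.1820.
dQ/dM = 21.943 − 0.482M = -17.09900.
η = (dQ/dM)·(M/Q) = -17.09900 × (81/415.1820) = -3.34.

-3.34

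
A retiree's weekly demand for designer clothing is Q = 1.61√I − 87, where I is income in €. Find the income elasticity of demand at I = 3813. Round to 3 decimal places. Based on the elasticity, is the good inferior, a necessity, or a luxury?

At I = 3813: Q = 12.417.
dQ/dI = 1.61/(2√I) = 0.0130365 at this income.
η = (dQ/dI)·(I/Q) = 0.0130365 × (3813/12.417) = 4.003.
Since η > 1, the good is a luxury.

4.003 (luxury)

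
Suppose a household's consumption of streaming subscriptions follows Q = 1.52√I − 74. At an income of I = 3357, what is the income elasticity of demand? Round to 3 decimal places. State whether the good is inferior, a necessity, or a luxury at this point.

At I = 3357: Q = 14.068.
dQ/dI = 1.52/(2√I) = 0.0131171 at this income.
η = (dQ/dI)·(I/Q) = 0.0131171 × (3357/14.068) = 3.130.
Since η > 1, the good is a luxury.

3.130 (luxury)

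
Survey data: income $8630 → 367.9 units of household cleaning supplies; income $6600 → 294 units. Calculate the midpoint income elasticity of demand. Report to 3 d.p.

ΔQ = 294 − 367.9 = -73.9; midpoint Q̄ = (367.9 + 294)/2 = 330.95.
ΔI = 6600 − 8630 = -2030; midpoint Ī = (8630 + 6600)/2 = 7615.
η = (ΔQ/Q̄) ÷ (ΔI/Ī) = (-73.9/330.95) ÷ (-2030/7615) = 0.838.

0.838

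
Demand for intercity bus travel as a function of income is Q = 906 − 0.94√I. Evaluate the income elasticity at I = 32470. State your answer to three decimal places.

-0.115

At I = 32470: Q = 736.617.
dQ/dI = -0.94/(2√I) = -0.0026083 at this income.
η = (dQ/dI)·(I/Q) = -0.0026083 × (32470/736.617) = -0.115.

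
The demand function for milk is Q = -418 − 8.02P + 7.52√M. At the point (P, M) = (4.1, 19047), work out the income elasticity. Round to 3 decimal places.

At P = 4.1, M = 19047: Q = 586.960.
Holding P constant, ∂Q/∂M = 7.52/(2√M) = 0.0272442.
η_M = (∂Q/∂M)·(M/Q) = 0.0272442 × (19047/586.960) = 0.884.

0.884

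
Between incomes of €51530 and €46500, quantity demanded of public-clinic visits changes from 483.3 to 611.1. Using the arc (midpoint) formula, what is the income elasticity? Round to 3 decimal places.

-2.276

ΔQ = 611.1 − 483.3 = 127.8; midpoint Q̄ = (483.3 + 611.1)/2 = 547.2.
ΔI = 46500 − 51530 = -5030; midpoint Ī = (51530 + 46500)/2 = 49015.
η = (ΔQ/Q̄) ÷ (ΔI/Ī) = (127.8/547.2) ÷ (-5030/49015) = -2.276.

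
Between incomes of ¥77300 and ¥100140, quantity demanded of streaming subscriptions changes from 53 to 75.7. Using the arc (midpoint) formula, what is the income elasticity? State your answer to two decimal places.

ΔQ = 75.7 − 53 = 22.7; midpoint Q̄ = (53 + 75.7)/2 = 64.35.
ΔI = 100140 − 77300 = 22840; midpoint Ī = (77300 + 100140)/2 = 88720.
η = (ΔQ/Q̄) ÷ (ΔI/Ī) = (22.7/64.35) ÷ (22840/88720) = 1.37.

1.37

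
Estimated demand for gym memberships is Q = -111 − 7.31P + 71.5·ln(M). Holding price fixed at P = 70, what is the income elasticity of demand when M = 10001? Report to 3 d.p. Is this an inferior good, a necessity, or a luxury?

At P = 70, M = 10001: Q = 35.846.
Holding P constant, ∂Q/∂M = 71.5/M = 0.00714929.
η_M = (∂Q/∂M)·(M/Q) = 0.00714929 × (10001/35.846) = 1.995.
Since η > 1, this is a luxury.

1.995 (luxury)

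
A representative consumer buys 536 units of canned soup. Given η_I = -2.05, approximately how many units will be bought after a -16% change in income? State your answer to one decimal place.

%ΔQ ≈ η × %ΔI = -2.05 × (-16%) = 32.8%.
New Q ≈ 536 × (1 + 0.328) = 711.8.

711.8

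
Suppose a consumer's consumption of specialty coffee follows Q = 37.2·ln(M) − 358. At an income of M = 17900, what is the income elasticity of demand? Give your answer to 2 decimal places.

5.92

At M = 17900: Q = 6.283.
dQ/dM = 37.2/M = 0.00207821 at this income.
η = (dQ/dM)·(M/Q) = 0.00207821 × (17900/6.283) = 5.92.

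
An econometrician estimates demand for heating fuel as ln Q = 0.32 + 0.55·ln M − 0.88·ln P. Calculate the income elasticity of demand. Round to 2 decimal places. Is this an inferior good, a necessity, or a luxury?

0.55 (necessity)

In a log-linear demand, the coefficient on ln M is the income elasticity.
So η = 0.55.
0 < η < 1 ⇒ necessity.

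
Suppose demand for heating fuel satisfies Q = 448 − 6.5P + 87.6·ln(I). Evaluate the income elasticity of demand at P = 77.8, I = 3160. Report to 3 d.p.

0.135

At P = 77.8, I = 3160: Q = 648.209.
Holding P constant, ∂Q/∂I = 87.6/I = 0.0277215.
η_I = (∂Q/∂I)·(I/Q) = 0.0277215 × (3160/648.209) = 0.135.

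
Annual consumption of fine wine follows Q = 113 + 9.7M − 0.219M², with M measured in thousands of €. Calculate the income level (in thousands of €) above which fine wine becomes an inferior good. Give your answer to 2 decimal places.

22.15

dQ/dM = 9.7 − 0.438M.
The good is inferior where dQ/dM < 0. Setting dQ/dM = 0 gives M = 9.7 / 0.438 = 22.15.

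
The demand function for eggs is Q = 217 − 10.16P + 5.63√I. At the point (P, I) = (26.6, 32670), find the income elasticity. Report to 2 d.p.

0.53

At P = 26.6, I = 32670: Q = 964.358.
Holding P constant, ∂Q/∂I = 5.63/(2√I) = 0.0155741.
η_I = (∂Q/∂I)·(I/Q) = 0.0155741 × (32670/964.358) = 0.53.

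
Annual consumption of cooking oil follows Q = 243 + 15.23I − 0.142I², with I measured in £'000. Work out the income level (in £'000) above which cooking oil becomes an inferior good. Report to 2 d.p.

dQ/dI = 15.23 − 0.284I.
The good is inferior where dQ/dI < 0. Setting dQ/dI = 0 gives I = 15.23 / 0.284 = 53.63.

53.63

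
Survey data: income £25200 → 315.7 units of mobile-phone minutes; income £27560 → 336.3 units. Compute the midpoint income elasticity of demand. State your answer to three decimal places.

ΔQ = 336.3 − 315.7 = 20.6; midpoint Q̄ = (315.7 + 336.3)/2 = 326.
ΔI = 27560 − 25200 = 2360; midpoint Ī = (25200 + 27560)/2 = 26380.
η = (ΔQ/Q̄) ÷ (ΔI/Ī) = (20.6/326) ÷ (2360/26380) = 0.706.

0.706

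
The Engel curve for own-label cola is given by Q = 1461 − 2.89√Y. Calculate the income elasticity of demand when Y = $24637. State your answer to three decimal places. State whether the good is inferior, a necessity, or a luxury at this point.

-0.225 (inferior good)

At Y = 24637: Q = 1007.380.
dQ/dY = -2.89/(2√Y) = -0.00920606 at this income.
η = (dQ/dY)·(Y/Q) = -0.00920606 × (24637/1007.380) = -0.225.
Since η < 0, the good is an inferior good.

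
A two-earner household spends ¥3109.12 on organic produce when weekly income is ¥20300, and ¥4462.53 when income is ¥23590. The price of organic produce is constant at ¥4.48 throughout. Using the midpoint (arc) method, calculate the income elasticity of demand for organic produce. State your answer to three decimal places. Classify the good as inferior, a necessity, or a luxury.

2.385 (luxury)

With a constant price, Q₁ = 3109.12/4.48 = 694.000 and Q₂ = 4462.53/4.48 = 996.100 (equivalently, work directly with expenditure since P cancels).
Midpoint %ΔQ = (4462.53 − 3109.12)/3785.83 = 0.35749; midpoint %ΔI = (23590 − 20300)/21945 = 0.14992.
η = 0.35749 / 0.14992 = 2.385.
η > 1 ⇒ luxury.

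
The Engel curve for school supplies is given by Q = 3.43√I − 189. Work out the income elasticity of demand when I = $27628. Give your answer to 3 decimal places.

0.748

At I = 27628: Q = 381.123.
dQ/dI = 3.43/(2√I) = 0.0103179 at this income.
η = (dQ/dI)·(I/Q) = 0.0103179 × (27628/381.123) = 0.748.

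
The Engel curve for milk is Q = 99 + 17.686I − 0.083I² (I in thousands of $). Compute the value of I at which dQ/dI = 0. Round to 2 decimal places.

106.54

dQ/dI = 17.686 − 0.166I.
The good is inferior where dQ/dI < 0. Setting dQ/dI = 0 gives I = 17.686 / 0.166 = 106.54.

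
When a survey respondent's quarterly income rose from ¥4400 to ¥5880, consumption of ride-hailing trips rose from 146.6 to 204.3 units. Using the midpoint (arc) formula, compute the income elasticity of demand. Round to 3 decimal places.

1.142

ΔQ = 204.3 − 146.6 = 57.7; midpoint Q̄ = (146.6 + 204.3)/2 = 175.45.
ΔI = 5880 − 4400 = 1480; midpoint Ī = (4400 + 5880)/2 = 5140.
η = (ΔQ/Q̄) ÷ (ΔI/Ī) = (57.7/175.45) ÷ (1480/5140) = 1.142.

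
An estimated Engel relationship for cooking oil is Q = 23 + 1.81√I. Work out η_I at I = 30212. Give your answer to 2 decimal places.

0.47

At I = 30212: Q = 337.607.
dQ/dI = 1.81/(2√I) = 0.00520666 at this income.
η = (dQ/dI)·(I/Q) = 0.00520666 × (30212/337.607) = 0.47.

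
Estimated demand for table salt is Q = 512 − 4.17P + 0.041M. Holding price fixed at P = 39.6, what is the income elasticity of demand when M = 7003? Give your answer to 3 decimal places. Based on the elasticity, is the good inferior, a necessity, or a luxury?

At P = 39.6, M = 7003: Q = 633.991.
Holding P constant, ∂Q/∂M = 0.041.
η_M = (∂Q/∂M)·(M/Q) = 0.041 × (7003/633.991) = 0.453.
Since 0 < η < 1, this is a necessity.

0.453 (necessity)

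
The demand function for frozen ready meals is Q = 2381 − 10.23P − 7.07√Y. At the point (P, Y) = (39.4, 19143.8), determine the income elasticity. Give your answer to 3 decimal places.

-0.489

At P = 39.4, Y = 19143.8: Q = 999.725.
Holding P constant, ∂Q/∂Y = -7.07/(2√Y) = -0.0255491.
η_Y = (∂Q/∂Y)·(Y/Q) = -0.0255491 × (19143.8/999.725) = -0.489.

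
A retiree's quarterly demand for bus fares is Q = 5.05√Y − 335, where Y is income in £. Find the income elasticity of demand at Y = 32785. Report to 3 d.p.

At Y = 32785: Q = 579.385.
dQ/dY = 5.05/(2√Y) = 0.0139452 at this income.
η = (dQ/dY)·(Y/Q) = 0.0139452 × (32785/579.385) = 0.789.

0.789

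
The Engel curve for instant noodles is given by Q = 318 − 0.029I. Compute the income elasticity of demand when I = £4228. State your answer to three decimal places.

-0.628

At I = 4228: Q = 195.388.
dQ/dI = −0.029.
η = (dQ/dI)·(I/Q) = -0.029 × (4228/195.388) = -0.628.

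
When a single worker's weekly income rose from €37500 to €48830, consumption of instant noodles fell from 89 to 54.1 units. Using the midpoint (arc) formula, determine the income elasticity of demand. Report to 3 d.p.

-1.858

ΔQ = 54.1 − 89 = -34.9; midpoint Q̄ = (89 + 54.1)/2 = 71.55.
ΔI = 48830 − 37500 = 11330; midpoint Ī = (37500 + 48830)/2 = 43165.
η = (ΔQ/Q̄) ÷ (ΔI/Ī) = (-34.9/71.55) ÷ (11330/43165) = -1.858.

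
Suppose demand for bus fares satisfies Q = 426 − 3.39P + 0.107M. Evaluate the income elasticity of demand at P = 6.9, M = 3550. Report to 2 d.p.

At P = 6.9, M = 3550: Q = 782.459.
Holding P constant, ∂Q/∂M = 0.107.
η_M = (∂Q/∂M)·(M/Q) = 0.107 × (3550/782.459) = 0.49.

0.49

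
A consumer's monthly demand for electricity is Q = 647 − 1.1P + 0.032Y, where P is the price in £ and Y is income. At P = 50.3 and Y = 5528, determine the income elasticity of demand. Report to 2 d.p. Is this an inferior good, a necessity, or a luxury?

0.23 (necessity)

At P = 50.3, Y = 5528: Q = 768.566.
Holding P constant, ∂Q/∂Y = 0.032.
η_Y = (∂Q/∂Y)·(Y/Q) = 0.032 × (5528/768.566) = 0.23.
Since 0 < η < 1, this is a necessity.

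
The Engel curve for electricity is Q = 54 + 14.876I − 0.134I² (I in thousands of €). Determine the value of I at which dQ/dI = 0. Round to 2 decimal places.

dQ/dI = 14.876 − 0.268I.
The good is inferior where dQ/dI < 0. Setting dQ/dI = 0 gives I = 14.876 / 0.268 = 55.51.

55.51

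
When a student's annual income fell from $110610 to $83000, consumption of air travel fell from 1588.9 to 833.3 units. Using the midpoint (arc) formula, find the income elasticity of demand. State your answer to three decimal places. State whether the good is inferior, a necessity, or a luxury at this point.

ΔQ = 833.3 − 1588.9 = -755.6; midpoint Q̄ = (1588.9 + 833.3)/2 = 1211.1.
ΔI = 83000 − 110610 = -27610; midpoint Ī = (110610 + 83000)/2 = 96805.
η = (ΔQ/Q̄) ÷ (ΔI/Ī) = (-755.6/1211.1) ÷ (-27610/96805) = 2.187.
η > 1 ⇒ luxury.

2.187 (luxury)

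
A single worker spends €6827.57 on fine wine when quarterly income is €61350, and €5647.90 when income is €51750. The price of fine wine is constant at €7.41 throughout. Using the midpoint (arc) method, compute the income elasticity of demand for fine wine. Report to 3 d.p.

1.114

With a constant price, Q₁ = 6827.57/7.41 = 921.399 and Q₂ = 5647.90/7.41 = 762.200 (equivalently, work directly with expenditure since P cancels).
Midpoint %ΔQ = (5647.90 − 6827.57)/6237.74 = -0.18912; midpoint %ΔI = (51750 − 61350)/56550 = -0.16976.
η = -0.18912 / -0.16976 = 1.114.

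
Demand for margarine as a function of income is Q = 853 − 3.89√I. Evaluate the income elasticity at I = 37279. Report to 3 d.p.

At I = 37279: Q = 101.928.
dQ/dI = -3.89/(2√I) = -0.0100737 at this income.
η = (dQ/dI)·(I/Q) = -0.0100737 × (37279/101.928) = -3.684.

-3.684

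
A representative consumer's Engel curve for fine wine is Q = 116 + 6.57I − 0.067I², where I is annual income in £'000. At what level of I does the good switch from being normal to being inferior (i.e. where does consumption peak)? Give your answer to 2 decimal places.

dQ/dI = 6.57 − 0.134I.
The good is inferior where dQ/dI < 0. Setting dQ/dI = 0 gives I = 6.57 / 0.134 = 49.03.

49.03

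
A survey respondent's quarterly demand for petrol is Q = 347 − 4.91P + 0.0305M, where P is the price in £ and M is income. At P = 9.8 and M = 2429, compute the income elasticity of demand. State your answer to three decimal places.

At P = 9.8, M = 2429: Q = 372.967.
Holding P constant, ∂Q/∂M = 0.0305.
η_M = (∂Q/∂M)·(M/Q) = 0.0305 × (2429/372.967) = 0.199.

0.199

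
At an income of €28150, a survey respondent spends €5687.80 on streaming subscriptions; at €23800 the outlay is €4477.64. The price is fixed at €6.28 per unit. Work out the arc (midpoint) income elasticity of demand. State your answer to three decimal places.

With a constant price, Q₁ = 5687.80/6.28 = 905.701 and Q₂ = 4477.64/6.28 = 713.000 (equivalently, work directly with expenditure since P cancels).
Midpoint %ΔQ = (4477.64 − 5687.80)/5082.72 = -0.23809; midpoint %ΔI = (23800 − 28150)/25975 = -0.16747.
η = -0.23809 / -0.16747 = 1.422.

1.422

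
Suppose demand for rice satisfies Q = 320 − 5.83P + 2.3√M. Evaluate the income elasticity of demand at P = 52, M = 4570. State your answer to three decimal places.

0.451

At P = 52, M = 4570: Q = 172.324.
Holding P constant, ∂Q/∂M = 2.3/(2√M) = 0.0170114.
η_M = (∂Q/∂M)·(M/Q) = 0.0170114 × (4570/172.324) = 0.451.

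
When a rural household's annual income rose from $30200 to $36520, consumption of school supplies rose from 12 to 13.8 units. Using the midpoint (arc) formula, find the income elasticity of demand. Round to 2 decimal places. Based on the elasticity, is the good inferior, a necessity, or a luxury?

ΔQ = 13.8 − 12 = 1.8; midpoint Q̄ = (12 + 13.8)/2 = 12.9.
ΔI = 36520 − 30200 = 6320; midpoint Ī = (30200 + 36520)/2 = 33360.
η = (ΔQ/Q̄) ÷ (ΔI/Ī) = (1.8/12.9) ÷ (6320/33360) = 0.74.
0 < η < 1 ⇒ necessity.

0.74 (necessity)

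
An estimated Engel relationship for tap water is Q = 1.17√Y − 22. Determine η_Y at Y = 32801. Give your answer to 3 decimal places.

0.558

At Y = 32801: Q = 189.899.
dQ/dY = 1.17/(2√Y) = 0.00323007 at this income.
η = (dQ/dY)·(Y/Q) = 0.00323007 × (32801/189.899) = 0.558.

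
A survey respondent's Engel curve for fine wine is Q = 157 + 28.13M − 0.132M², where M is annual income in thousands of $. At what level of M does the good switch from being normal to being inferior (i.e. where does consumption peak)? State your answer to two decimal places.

106.55

dQ/dM = 28.13 − 0.264M.
The good is inferior where dQ/dM < 0. Setting dQ/dM = 0 gives M = 28.13 / 0.264 = 106.55.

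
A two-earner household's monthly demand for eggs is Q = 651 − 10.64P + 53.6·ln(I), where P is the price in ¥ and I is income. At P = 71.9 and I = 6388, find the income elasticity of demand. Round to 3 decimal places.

At P = 71.9, I = 6388: Q = 355.637.
Holding P constant, ∂Q/∂I = 53.6/I = 0.00839073.
η_I = (∂Q/∂I)·(I/Q) = 0.00839073 × (6388/355.637) = 0.151.

0.151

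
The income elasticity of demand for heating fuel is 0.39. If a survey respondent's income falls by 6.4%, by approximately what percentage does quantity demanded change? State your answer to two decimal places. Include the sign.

%ΔQ ≈ η × %ΔI = 0.39 × (-6.4%) = -2.50%.

-2.50%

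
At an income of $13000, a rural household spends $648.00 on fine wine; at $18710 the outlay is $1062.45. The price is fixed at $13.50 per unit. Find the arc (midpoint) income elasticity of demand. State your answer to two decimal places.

1.35

With a constant price, Q₁ = 648.00/13.50 = 48.000 and Q₂ = 1062.45/13.50 = 78.700 (equivalently, work directly with expenditure since P cancels).
Midpoint %ΔQ = (1062.45 − 648.00)/855.23 = 0.48461; midpoint %ΔI = (18710 − 13000)/15855 = 0.36014.
η = 0.48461 / 0.36014 = 1.35.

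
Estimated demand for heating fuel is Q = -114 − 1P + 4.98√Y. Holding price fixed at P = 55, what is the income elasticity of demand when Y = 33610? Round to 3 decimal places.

0.614

At P = 55, Y = 33610: Q = 743.985.
Holding P constant, ∂Q/∂Y = 4.98/(2√Y) = 0.013582.
η_Y = (∂Q/∂Y)·(Y/Q) = 0.013582 × (33610/743.985) = 0.614.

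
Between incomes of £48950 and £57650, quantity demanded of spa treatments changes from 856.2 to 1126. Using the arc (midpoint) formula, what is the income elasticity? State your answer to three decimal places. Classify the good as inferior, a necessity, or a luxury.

1.668 (luxury)

ΔQ = 1126 − 856.2 = 269.8; midpoint Q̄ = (856.2 + 1126)/2 = 991.1.
ΔI = 57650 − 48950 = 8700; midpoint Ī = (48950 + 57650)/2 = 53300.
η = (ΔQ/Q̄) ÷ (ΔI/Ī) = (269.8/991.1) ÷ (8700/53300) = 1.668.
η > 1 ⇒ luxury.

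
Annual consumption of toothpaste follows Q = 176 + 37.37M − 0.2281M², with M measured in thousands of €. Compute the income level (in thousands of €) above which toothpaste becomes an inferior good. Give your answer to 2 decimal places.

dQ/dM = 37.37 − 0.4562M.
The good is inferior where dQ/dM < 0. Setting dQ/dM = 0 gives M = 37.37 / 0.4562 = 81.92.

81.92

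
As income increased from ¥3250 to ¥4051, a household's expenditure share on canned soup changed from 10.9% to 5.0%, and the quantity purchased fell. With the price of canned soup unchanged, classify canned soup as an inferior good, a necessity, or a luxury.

Quantity demanded falls as income rises, so η < 0.

inferior good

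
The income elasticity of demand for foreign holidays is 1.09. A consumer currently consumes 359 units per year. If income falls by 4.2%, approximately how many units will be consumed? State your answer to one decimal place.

%ΔQ ≈ η × %ΔI = 1.09 × (-4.2%) = -4.578%.
New Q ≈ 359 × (1 − 0.04578) = 342.6.

342.6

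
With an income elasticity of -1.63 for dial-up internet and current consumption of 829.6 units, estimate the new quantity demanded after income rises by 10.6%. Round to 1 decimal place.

%ΔQ ≈ η × %ΔI = -1.63 × 10.6% = -17.278%.
New Q ≈ 829.6 × (1 − 0.17278) = 686.3.

686.3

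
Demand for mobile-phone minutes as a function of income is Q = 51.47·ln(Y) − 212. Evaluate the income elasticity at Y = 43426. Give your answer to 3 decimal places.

0.152

At Y = 43426: Q = 337.639.
dQ/dY = 51.47/Y = 0.00118523 at this income.
η = (dQ/dY)·(Y/Q) = 0.00118523 × (43426/337.639) = 0.152.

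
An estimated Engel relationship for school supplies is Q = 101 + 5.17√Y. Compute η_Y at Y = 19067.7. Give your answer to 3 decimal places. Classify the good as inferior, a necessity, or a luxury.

At Y = 19067.7: Q = 814.904.
dQ/dY = 5.17/(2√Y) = 0.0187202 at this income.
η = (dQ/dY)·(Y/Q) = 0.0187202 × (19067.7/814.904) = 0.438.
Since 0 < η < 1, the good is a necessity.

0.438 (necessity)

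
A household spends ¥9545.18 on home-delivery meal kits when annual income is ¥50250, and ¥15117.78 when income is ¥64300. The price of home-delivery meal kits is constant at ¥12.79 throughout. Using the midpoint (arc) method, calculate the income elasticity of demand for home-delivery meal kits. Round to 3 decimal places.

1.842

With a constant price, Q₁ = 9545.18/12.79 = 746.300 and Q₂ = 15117.78/12.79 = 1182.000 (equivalently, work directly with expenditure since P cancels).
Midpoint %ΔQ = (15117.78 − 9545.18)/12331.48 = 0.45190; midpoint %ΔI = (64300 − 50250)/57275 = 0.24531.
η = 0.45190 / 0.24531 = 1.842.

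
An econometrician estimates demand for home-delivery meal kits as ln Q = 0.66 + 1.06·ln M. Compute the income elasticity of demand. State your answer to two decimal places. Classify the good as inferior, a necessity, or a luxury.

1.06 (luxury)

In a log-linear demand, the coefficient on ln M is the income elasticity.
So η = 1.06.
η > 1 ⇒ luxury.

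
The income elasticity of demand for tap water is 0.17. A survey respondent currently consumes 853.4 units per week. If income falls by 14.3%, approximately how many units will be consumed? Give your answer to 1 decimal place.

%ΔQ ≈ η × %ΔI = 0.17 × (-14.3%) = -2.431%.
New Q ≈ 853.4 × (1 − 0.02431) = 832.7.

832.7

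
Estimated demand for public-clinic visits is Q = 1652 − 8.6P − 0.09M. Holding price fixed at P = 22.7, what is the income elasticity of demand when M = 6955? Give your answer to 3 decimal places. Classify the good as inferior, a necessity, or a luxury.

-0.753 (inferior good)

At P = 22.7, M = 6955: Q = 830.830.
Holding P constant, ∂Q/∂M = −0.09.
η_M = (∂Q/∂M)·(M/Q) = -0.09 × (6955/830.830) = -0.753.
Since η < 0, this is an inferior good.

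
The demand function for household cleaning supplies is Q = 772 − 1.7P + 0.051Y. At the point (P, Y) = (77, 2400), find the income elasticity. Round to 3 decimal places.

At P = 77, Y = 2400: Q = 763.500.
Holding P constant, ∂Q/∂Y = 0.051.
η_Y = (∂Q/∂Y)·(Y/Q) = 0.051 × (2400/763.500) = 0.160.

0.160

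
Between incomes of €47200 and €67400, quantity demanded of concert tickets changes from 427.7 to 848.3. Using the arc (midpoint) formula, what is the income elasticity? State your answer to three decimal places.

1.870

ΔQ = 848.3 − 427.7 = 420.6; midpoint Q̄ = (427.7 + 848.3)/2 = 638.
ΔI = 67400 − 47200 = 20200; midpoint Ī = (47200 + 67400)/2 = 57300.
η = (ΔQ/Q̄) ÷ (ΔI/Ī) = (420.6/638) ÷ (20200/57300) = 1.870.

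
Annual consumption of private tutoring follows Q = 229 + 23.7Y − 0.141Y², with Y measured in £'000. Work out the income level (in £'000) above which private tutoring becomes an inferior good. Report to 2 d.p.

84.04

dQ/dY = 23.7 − 0.282Y.
The good is inferior where dQ/dY < 0. Setting dQ/dY = 0 gives Y = 23.7 / 0.282 = 84.04.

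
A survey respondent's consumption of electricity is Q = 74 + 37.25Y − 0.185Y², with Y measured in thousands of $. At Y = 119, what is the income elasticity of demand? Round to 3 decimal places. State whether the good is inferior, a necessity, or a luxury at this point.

At Y = 119: Q = 1886.9650.
dQ/dY = 37.25 − 0.37Y = -6.78000.
η = (dQ/dY)·(Y/Q) = -6.78000 × (119/1886.9650) = -0.428.
η < 0 ⇒ inferior good.

-0.428 (inferior good)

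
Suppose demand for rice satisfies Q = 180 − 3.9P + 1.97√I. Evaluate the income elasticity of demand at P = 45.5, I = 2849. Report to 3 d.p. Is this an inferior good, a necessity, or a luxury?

0.488 (necessity)

At P = 45.5, I = 2849: Q = 107.701.
Holding P constant, ∂Q/∂I = 1.97/(2√I) = 0.018454.
η_I = (∂Q/∂I)·(I/Q) = 0.018454 × (2849/107.701) = 0.488.
Since 0 < η < 1, this is a necessity.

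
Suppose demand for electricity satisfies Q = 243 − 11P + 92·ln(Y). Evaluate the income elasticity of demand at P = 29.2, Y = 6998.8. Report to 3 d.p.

0.125

At P = 29.2, Y = 6998.8: Q = 736.321.
Holding P constant, ∂Q/∂Y = 92/Y = 0.0131451.
η_Y = (∂Q/∂Y)·(Y/Q) = 0.0131451 × (6998.8/736.321) = 0.125.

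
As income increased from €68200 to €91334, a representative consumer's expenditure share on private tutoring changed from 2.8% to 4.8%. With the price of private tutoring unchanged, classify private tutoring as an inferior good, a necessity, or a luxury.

luxury

The budget share rises as income rises, so η > 1.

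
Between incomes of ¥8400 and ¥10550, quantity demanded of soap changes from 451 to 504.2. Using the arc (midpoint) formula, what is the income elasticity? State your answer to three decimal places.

ΔQ = 504.2 − 451 = 53.2; midpoint Q̄ = (451 + 504.2)/2 = 477.6.
ΔI = 10550 − 8400 = 2150; midpoint Ī = (8400 + 10550)/2 = 9475.
η = (ΔQ/Q̄) ÷ (ΔI/Ī) = (53.2/477.6) ÷ (2150/9475) = 0.491.

0.491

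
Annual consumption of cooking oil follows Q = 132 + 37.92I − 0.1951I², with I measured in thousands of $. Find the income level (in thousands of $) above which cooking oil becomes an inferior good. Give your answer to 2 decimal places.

dQ/dI = 37.92 − 0.3902I.
The good is inferior where dQ/dI < 0. Setting dQ/dI = 0 gives I = 37.92 / 0.3902 = 97.18.

97.18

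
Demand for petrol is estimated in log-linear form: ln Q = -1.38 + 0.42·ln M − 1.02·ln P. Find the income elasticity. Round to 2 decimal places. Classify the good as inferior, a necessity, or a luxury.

0.42 (necessity)

In a log-linear demand, the coefficient on ln M is the income elasticity.
So η = 0.42.
0 < η < 1 ⇒ necessity.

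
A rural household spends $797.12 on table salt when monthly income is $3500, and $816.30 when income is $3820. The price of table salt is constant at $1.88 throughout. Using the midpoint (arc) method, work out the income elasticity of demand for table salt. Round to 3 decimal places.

0.272

With a constant price, Q₁ = 797.12/1.88 = 424.000 and Q₂ = 816.30/1.88 = 434.202 (equivalently, work directly with expenditure since P cancels).
Midpoint %ΔQ = (816.30 − 797.12)/806.71 = 0.02378; midpoint %ΔI = (3820 − 3500)/3660 = 0.08743.
η = 0.02378 / 0.08743 = 0.272.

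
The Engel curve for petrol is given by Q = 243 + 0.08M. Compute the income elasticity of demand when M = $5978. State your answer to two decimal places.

At M = 5978: Q = 721.240.
dQ/dM = 0.08.
η = (dQ/dM)·(M/Q) = 0.08 × (5978/721.240) = 0.66.

0.66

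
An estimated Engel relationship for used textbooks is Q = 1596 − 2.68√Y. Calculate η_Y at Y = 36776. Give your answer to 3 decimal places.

At Y = 36776: Q = 1082.055.
dQ/dY = -2.68/(2√Y) = -0.00698751 at this income.
η = (dQ/dY)·(Y/Q) = -0.00698751 × (36776/1082.055) = -0.237.

-0.237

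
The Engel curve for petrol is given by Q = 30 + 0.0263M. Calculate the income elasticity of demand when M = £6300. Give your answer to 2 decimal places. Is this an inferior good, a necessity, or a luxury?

0.85 (necessity)

At M = 6300: Q = 195.690.
dQ/dM = 0.0263.
η = (dQ/dM)·(M/Q) = 0.0263 × (6300/195.690) = 0.85.
Since 0 < η < 1, the good is a necessity.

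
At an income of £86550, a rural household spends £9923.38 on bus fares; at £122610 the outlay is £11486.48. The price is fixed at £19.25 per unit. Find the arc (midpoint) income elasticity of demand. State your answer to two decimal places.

0.42

With a constant price, Q₁ = 9923.38/19.25 = 515.500 and Q₂ = 11486.48/19.25 = 596.700 (equivalently, work directly with expenditure since P cancels).
Midpoint %ΔQ = (11486.48 − 9923.38)/10704.93 = 0.14602; midpoint %ΔI = (122610 − 86550)/104580 = 0.34481.
η = 0.14602 / 0.34481 = 0.42.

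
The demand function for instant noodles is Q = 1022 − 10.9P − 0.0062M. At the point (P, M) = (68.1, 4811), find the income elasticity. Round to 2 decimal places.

At P = 68.1, M = 4811: Q = 249.882.
Holding P constant, ∂Q/∂M = −0.0062.
η_M = (∂Q/∂M)·(M/Q) = -0.0062 × (4811/249.882) = -0.12.

-0.12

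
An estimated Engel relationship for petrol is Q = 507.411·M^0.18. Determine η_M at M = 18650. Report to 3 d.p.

For Q = A·M^β the income elasticity is constant and equal to β.
Here β = 0.18, so η = 0.180.

0.180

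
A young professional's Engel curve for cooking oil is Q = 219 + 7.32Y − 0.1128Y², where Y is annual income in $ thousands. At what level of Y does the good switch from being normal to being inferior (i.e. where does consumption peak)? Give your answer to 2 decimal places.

dQ/dY = 7.32 − 0.2256Y.
The good is inferior where dQ/dY < 0. Setting dQ/dY = 0 gives Y = 7.32 / 0.2256 = 32.45.

32.45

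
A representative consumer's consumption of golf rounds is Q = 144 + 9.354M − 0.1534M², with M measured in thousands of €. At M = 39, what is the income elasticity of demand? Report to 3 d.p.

At M = 39: Q = 275.4846.
dQ/dM = 9.354 − 0.3068M = -2.61120.
η = (dQ/dM)·(M/Q) = -2.61120 × (39/275.4846) = -0.370.

-0.370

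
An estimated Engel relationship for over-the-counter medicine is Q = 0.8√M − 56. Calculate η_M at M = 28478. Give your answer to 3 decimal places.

0.854

At M = 28478: Q = 79.003.
dQ/dM = 0.8/(2√M) = 0.00237031 at this income.
η = (dQ/dM)·(M/Q) = 0.00237031 × (28478/79.003) = 0.854.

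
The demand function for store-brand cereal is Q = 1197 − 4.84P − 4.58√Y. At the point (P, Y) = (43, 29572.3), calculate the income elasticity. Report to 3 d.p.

At P = 43, Y = 29572.3: Q = 201.276.
Holding P constant, ∂Q/∂Y = -4.58/(2√Y) = -0.0133166.
η_Y = (∂Q/∂Y)·(Y/Q) = -0.0133166 × (29572.3/201.276) = -1.957.

-1.957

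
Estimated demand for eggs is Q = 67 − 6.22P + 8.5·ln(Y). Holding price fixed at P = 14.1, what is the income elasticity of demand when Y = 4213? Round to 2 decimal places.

At P = 14.1, Y = 4213: Q = 50.238.
Holding P constant, ∂Q/∂Y = 8.5/Y = 0.00201756.
η_Y = (∂Q/∂Y)·(Y/Q) = 0.00201756 × (4213/50.238) = 0.17.

0.17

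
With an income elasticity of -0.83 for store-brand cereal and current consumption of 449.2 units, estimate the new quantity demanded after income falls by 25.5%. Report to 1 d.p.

544.3

%ΔQ ≈ η × %ΔI = -0.83 × (-25.5%) = 21.165%.
New Q ≈ 449.2 × (1 + 0.21165) = 544.3.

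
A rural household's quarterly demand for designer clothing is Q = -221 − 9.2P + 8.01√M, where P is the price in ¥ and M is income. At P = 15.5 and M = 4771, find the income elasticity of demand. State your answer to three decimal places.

1.459

At P = 15.5, M = 4771: Q = 189.670.
Holding P constant, ∂Q/∂M = 8.01/(2√M) = 0.0579826.
η_M = (∂Q/∂M)·(M/Q) = 0.0579826 × (4771/189.670) = 1.459.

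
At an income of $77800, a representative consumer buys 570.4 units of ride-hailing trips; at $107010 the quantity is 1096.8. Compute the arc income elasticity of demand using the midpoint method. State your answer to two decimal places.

2.00

ΔQ = 1096.8 − 570.4 = 526.4; midpoint Q̄ = (570.4 + 1096.8)/2 = 833.6.
ΔI = 107010 − 77800 = 29210; midpoint Ī = (77800 + 107010)/2 = 92405.
η = (ΔQ/Q̄) ÷ (ΔI/Ī) = (526.4/833.6) ÷ (29210/92405) = 2.00.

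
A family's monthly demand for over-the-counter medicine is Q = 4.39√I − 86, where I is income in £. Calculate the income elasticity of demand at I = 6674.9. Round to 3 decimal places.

At I = 6674.9: Q = 272.663.
dQ/dI = 4.39/(2√I) = 0.0268666 at this income.
η = (dQ/dI)·(I/Q) = 0.0268666 × (6674.9/272.663) = 0.658.

0.658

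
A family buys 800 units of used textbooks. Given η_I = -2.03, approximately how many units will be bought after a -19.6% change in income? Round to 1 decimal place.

1118.3

%ΔQ ≈ η × %ΔI = -2.03 × (-19.6%) = 39.788%.
New Q ≈ 800 × (1 + 0.39788) = 1118.3.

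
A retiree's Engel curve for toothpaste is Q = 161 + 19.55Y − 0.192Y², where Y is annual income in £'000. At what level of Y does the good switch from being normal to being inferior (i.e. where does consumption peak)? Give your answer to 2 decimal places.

50.91

dQ/dY = 19.55 − 0.384Y.
The good is inferior where dQ/dY < 0. Setting dQ/dY = 0 gives Y = 19.55 / 0.384 = 50.91.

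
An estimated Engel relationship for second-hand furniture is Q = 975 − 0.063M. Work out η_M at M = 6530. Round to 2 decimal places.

At M = 6530: Q = 563.610.
dQ/dM = −0.063.
η = (dQ/dM)·(M/Q) = -0.063 × (6530/563.610) = -0.73.

-0.73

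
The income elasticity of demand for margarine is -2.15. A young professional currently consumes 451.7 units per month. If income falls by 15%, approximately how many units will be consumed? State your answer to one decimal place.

%ΔQ ≈ η × %ΔI = -2.15 × (-15%) = 32.25%.
New Q ≈ 451.7 × (1 + 0.3225) = 597.4.

597.4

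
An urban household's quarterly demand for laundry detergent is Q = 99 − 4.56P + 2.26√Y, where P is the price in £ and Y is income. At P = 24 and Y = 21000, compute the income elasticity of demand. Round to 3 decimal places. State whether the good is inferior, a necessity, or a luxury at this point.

0.516 (necessity)

At P = 24, Y = 21000: Q = 317.065.
Holding P constant, ∂Q/∂Y = 2.26/(2√Y) = 0.00779774.
η_Y = (∂Q/∂Y)·(Y/Q) = 0.00779774 × (21000/317.065) = 0.516.
Since 0 < η < 1, this is a necessity.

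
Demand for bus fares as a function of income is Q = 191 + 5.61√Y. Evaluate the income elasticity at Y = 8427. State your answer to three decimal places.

At Y = 8427: Q = 705.991.
dQ/dY = 5.61/(2√Y) = 0.030556 at this income.
η = (dQ/dY)·(Y/Q) = 0.030556 × (8427/705.991) = 0.365.

0.365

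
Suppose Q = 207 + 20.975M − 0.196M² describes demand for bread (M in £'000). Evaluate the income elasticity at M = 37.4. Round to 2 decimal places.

0.33

At M = 37.4: Q = 717.3080.
dQ/dM = 20.975 − 0.392M = 6.31420.
η = (dQ/dM)·(M/Q) = 6.31420 × (37.4/717.3080) = 0.33.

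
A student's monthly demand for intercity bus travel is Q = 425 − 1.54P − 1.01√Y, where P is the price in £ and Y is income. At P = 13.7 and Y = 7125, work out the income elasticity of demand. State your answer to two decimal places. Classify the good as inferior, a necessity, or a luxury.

At P = 13.7, Y = 7125: Q = 318.648.
Holding P constant, ∂Q/∂Y = -1.01/(2√Y) = -0.00598272.
η_Y = (∂Q/∂Y)·(Y/Q) = -0.00598272 × (7125/318.648) = -0.13.
Since η < 0, this is an inferior good.

-0.13 (inferior good)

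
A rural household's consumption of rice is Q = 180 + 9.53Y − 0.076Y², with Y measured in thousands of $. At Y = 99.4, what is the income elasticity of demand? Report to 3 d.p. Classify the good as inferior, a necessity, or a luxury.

At Y = 99.4: Q = 376.3746.
dQ/dY = 9.53 − 0.152Y = -5.57880.
η = (dQ/dY)·(Y/Q) = -5.57880 × (99.4/376.3746) = -1.473.
η < 0 ⇒ inferior good.

-1.473 (inferior good)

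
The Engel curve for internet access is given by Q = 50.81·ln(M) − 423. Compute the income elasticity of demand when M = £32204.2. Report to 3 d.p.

At M = 32204.2: Q = 104.400.
dQ/dM = 50.81/M = 0.00157774 at this income.
η = (dQ/dM)·(M/Q) = 0.00157774 × (32204.2/104.400) = 0.487.

0.487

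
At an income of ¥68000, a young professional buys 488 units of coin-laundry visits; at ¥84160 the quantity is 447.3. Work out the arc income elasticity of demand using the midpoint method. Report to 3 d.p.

ΔQ = 447.3 − 488 = -40.7; midpoint Q̄ = (488 + 447.3)/2 = 467.65.
ΔI = 84160 − 68000 = 16160; midpoint Ī = (68000 + 84160)/2 = 76080.
η = (ΔQ/Q̄) ÷ (ΔI/Ī) = (-40.7/467.65) ÷ (16160/76080) = -0.410.

-0.410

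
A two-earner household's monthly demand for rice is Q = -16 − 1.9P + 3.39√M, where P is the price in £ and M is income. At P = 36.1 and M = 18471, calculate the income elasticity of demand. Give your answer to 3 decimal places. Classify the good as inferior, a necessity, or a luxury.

At P = 36.1, M = 18471: Q = 376.138.
Holding P constant, ∂Q/∂M = 3.39/(2√M) = 0.0124717.
η_M = (∂Q/∂M)·(M/Q) = 0.0124717 × (18471/376.138) = 0.612.
Since 0 < η < 1, this is a necessity.

0.612 (necessity)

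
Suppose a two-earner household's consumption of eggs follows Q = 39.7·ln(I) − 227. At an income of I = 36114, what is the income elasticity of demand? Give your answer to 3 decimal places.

At I = 36114: Q = 189.629.
dQ/dI = 39.7/I = 0.0010993 at this income.
η = (dQ/dI)·(I/Q) = 0.0010993 × (36114/189.629) = 0.209.

0.209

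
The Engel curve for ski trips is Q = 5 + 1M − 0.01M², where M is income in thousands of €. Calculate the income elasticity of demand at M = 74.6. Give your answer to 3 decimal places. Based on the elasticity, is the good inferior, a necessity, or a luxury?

At M = 74.6: Q = 23.9484.
dQ/dM = 1 − 0.02M = -0.49200.
η = (dQ/dM)·(M/Q) = -0.49200 × (74.6/23.9484) = -1.533.
η < 0 ⇒ inferior good.

-1.533 (inferior good)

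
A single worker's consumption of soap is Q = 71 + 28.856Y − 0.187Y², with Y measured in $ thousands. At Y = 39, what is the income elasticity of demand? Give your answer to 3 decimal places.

At Y = 39: Q = 911.9570.
dQ/dY = 28.856 − 0.374Y = 14.27000.
η = (dQ/dY)·(Y/Q) = 14.27000 × (39/911.9570) = 0.610.

0.610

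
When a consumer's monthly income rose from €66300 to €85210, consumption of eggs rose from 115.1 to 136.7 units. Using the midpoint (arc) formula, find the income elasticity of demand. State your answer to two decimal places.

0.69

ΔQ = 136.7 − 115.1 = 21.6; midpoint Q̄ = (115.1 + 136.7)/2 = 125.9.
ΔI = 85210 − 66300 = 18910; midpoint Ī = (66300 + 85210)/2 = 75755.
η = (ΔQ/Q̄) ÷ (ΔI/Ī) = (21.6/125.9) ÷ (18910/75755) = 0.69.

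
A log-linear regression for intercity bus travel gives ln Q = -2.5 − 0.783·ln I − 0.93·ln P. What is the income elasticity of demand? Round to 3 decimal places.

In a log-linear demand, the coefficient on ln I is the income elasticity.
So η = -0.783.

-0.783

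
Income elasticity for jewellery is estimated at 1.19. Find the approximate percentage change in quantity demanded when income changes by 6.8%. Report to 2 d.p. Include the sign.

8.09%

%ΔQ ≈ η × %ΔI = 1.19 × 6.8% = 8.09%.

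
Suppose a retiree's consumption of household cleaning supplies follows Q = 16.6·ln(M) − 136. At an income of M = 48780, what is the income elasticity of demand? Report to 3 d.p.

At M = 48780: Q = 43.198.
dQ/dM = 16.6/M = 0.000340303 at this income.
η = (dQ/dM)·(M/Q) = 0.000340303 × (48780/43.198) = 0.384.

0.384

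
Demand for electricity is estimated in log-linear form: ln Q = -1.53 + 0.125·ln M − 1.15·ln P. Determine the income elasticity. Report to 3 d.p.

In a log-linear demand, the coefficient on ln M is the income elasticity.
So η = 0.125.

0.125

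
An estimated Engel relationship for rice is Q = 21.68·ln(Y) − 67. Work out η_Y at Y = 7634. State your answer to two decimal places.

At Y = 7634: Q = 126.827.
dQ/dY = 21.68/Y = 0.00283993 at this income.
η = (dQ/dY)·(Y/Q) = 0.00283993 × (7634/126.827) = 0.17.

0.17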